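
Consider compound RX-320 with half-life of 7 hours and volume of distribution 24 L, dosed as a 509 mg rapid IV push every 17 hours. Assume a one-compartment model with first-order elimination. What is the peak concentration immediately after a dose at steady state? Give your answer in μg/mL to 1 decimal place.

τ/t½ = 17/7 ≈ 2.4286, so fraction remaining f = (1/2)^(17/7) ≈ 0.1857.
At steady state, accumulation factor R = 1/(1 − e^(−kτ)) ≈ 1.2280.
Each bolus raises the concentration by D/Vd = 509/24 ≈ 21.208 μg/mL.
Cmax,ss = C₀/(1 − f) ≈ 21.208/0.8143 ≈ 26.044 μg/mL.

26.0 μg/mL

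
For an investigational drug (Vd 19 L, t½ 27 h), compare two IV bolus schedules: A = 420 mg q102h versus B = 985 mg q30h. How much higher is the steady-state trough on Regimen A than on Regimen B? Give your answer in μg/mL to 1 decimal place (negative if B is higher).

Regimen A: f = (1/2)^(102/27) ≈ 0.0729; Cmin,ss = (420/19)·f/(1−f) ≈ 1.738 μg/mL.
Regimen B: f = (1/2)^(30/27) ≈ 0.4629; Cmin,ss = (985/19)·f/(1−f) ≈ 44.680 μg/mL.
Difference ≈ 1.738 − 44.680 ≈ -42.942 μg/mL.

-42.9 μg/mL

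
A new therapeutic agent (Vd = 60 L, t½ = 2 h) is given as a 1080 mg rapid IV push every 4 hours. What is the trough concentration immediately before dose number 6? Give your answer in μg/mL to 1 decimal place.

6.0 μg/mL

f = (1/2)^(τ/t½) = (1/2)^(4/2) ≈ 0.2500.
C₀ = D/Vd = 1080/60 ≈ 18.000 μg/mL.
Before the 6th dose, 5 doses have been given. Superposition: Cmin = C₀·(f + f² + … + f^5).
≈ 18.000 × (0.2500 + 0.0625 + 0.0156 + 0.0039 + 0.0010) ≈ 18.000 × 0.3330 ≈ 5.994 μg/mL.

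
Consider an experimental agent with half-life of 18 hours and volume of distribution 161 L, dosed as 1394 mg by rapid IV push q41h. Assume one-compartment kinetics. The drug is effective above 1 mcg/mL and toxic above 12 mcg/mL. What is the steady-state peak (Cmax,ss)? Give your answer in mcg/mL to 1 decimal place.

k = ln2/t½ = ln2/18 ≈ 0.038508 h⁻¹; fraction remaining f = e^(−kτ) = e^(−0.038508×41) ≈ 0.2062.
Accumulation ratio R = 1/(1 − f) ≈ 1/0.7938 ≈ 1.2598.
Each bolus raises the concentration by D/Vd = 1394/161 ≈ 8.658 mcg/mL.
Cmax,ss = C₀/(1 − f) ≈ 8.658/0.7938 ≈ 10.907 mcg/mL.
Peak 10.9 mcg/mL vs MTC 12 mcg/mL: below toxic threshold.

10.9 mcg/mL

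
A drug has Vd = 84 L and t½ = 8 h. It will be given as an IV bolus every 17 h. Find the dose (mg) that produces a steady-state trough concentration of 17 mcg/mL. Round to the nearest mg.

τ/t½ = 17/8 ≈ 2.125, so f = (1/2)^(17/8) ≈ 0.229251.
Cmin,ss = (D/Vd)·f/(1−f), so D = Cmin,ss·Vd·(1−f)/f.
D = 17 × 84 × (1−f)/f ≈ 17 × 84 × 3.36203 ≈ 4800.98 mg.

4801 mg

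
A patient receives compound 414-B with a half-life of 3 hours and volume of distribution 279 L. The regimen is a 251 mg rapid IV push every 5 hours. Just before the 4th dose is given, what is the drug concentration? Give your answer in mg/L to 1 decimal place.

f = (1/2)^(τ/t½) = (1/2)^(5/3) ≈ 0.3150.
C₀ = D/Vd = 251/279 ≈ 0.900 mg/L.
Before the 4th dose, 3 doses have been given. Superposition: Cmin = C₀·(f + f² + … + f^3).
≈ 0.900 × (0.3150 + 0.0992 + 0.0313) ≈ 0.900 × 0.4455 ≈ 0.401 mg/L.

0.4 mg/L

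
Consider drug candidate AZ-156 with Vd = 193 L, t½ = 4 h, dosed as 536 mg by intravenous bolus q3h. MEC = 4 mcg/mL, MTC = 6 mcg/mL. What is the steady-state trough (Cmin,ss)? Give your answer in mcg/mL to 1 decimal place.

τ/t½ = 3/4 ≈ 0.75, so fraction remaining f = (1/2)^(3/4) ≈ 0.5946.
Each bolus raises the concentration by D/Vd = 536/193 ≈ 2.777 mcg/mL.
Steady-state trough Cmin,ss = C₀·f/(1−f) ≈ 2.777 × 0.5946/0.4054 ≈ 4.073 mcg/mL.
Trough 4.1 mcg/mL vs MEC 4 mcg/mL: adequate.

4.1 mcg/mL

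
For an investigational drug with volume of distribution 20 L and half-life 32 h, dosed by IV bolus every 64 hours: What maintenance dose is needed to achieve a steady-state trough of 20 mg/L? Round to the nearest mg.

τ/t½ = 64/32 ≈ 2, so f = (1/2)^(64/32) ≈ 0.250000.
Cmin,ss = (D/Vd)·f/(1−f), so D = Cmin,ss·Vd·(1−f)/f.
D = 20 × 20 × (1−f)/f ≈ 20 × 20 × 3.00000 ≈ 1200.00 mg.

1200 mg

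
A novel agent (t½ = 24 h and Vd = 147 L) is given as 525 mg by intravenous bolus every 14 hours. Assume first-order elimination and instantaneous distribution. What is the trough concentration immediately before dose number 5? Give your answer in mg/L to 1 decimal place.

f = (1/2)^(τ/t½) = (1/2)^(14/24) ≈ 0.6674.
C₀ = D/Vd = 525/147 ≈ 3.571 mg/L.
Before the 5th dose, 4 doses have been given. Superposition: Cmin = C₀·(f + f² + … + f^4).
≈ 3.571 × (0.6674 + 0.4454 + 0.2973 + 0.1984) ≈ 3.571 × 1.6085 ≈ 5.744 mg/L.

5.7 mg/L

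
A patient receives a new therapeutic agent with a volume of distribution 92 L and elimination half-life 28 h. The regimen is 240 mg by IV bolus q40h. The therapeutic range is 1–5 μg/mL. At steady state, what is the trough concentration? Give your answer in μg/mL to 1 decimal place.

k = ln2/t½ = ln2/28 ≈ 0.024755 h⁻¹; fraction remaining f = e^(−kτ) = e^(−0.024755×40) ≈ 0.3715.
Single-dose peak C₀ = D/Vd = 240/92 ≈ 2.609 μg/mL.
Steady-state trough Cmin,ss = C₀·f/(1−f) ≈ 2.609 × 0.3715/0.6285 ≈ 1.542 μg/mL.
Trough 1.5 μg/mL vs MEC 1 μg/mL: adequate.

1.5 μg/mL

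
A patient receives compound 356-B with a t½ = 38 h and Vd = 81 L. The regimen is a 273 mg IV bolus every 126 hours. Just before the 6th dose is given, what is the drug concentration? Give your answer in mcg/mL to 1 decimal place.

0.4 mcg/mL

f = (1/2)^(τ/t½) = (1/2)^(126/38) ≈ 0.1004.
C₀ = D/Vd = 273/81 ≈ 3.370 mcg/mL.
Before the 6th dose, 5 doses have been given. Superposition: Cmin = C₀·(f + f² + … + f^5).
≈ 3.370 × (0.1004 + 0.0101 + 0.0010 + 0.0001 + 0.0000) ≈ 3.370 × 0.1116 ≈ 0.376 mcg/mL.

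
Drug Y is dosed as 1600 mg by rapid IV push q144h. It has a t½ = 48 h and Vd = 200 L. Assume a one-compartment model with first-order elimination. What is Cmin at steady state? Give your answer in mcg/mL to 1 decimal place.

τ = 144 h = 3 half-lives, so f = (1/2)^3 = 0.125.
At steady state, R = 1/(1 − 0.125) = 8/7.
Single-dose peak C₀ = D/Vd = 1600/200 = 8 mcg/mL.
Steady-state peak Cmax,ss = C₀·R = 8 × 8/7 ≈ 9.143 mcg/mL.
Steady-state trough Cmin,ss = Cmax,ss·f ≈ 9.143 × 0.125 ≈ 1.143 mcg/mL.

1.1 mcg/mL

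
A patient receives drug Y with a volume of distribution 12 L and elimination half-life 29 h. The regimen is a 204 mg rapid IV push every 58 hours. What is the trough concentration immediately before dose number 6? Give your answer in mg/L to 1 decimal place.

5.7 mg/L

f = (1/2)^(τ/t½) = (1/2)^(58/29) ≈ 0.2500.
C₀ = D/Vd = 204/12 ≈ 17.000 mg/L.
Before the 6th dose, 5 doses have been given. Superposition: Cmin = C₀·(f + f² + … + f^5).
≈ 17.000 × (0.2500 + 0.0625 + 0.0156 + 0.0039 + 0.0010) ≈ 17.000 × 0.3330 ≈ 5.661 mg/L.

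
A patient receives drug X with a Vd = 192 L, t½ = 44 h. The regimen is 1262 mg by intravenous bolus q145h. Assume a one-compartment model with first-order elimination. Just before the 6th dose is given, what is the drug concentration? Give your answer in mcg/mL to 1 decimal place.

f = (1/2)^(τ/t½) = (1/2)^(145/44) ≈ 0.1019.
C₀ = D/Vd = 1262/192 ≈ 6.573 mcg/mL.
Before the 6th dose, 5 doses have been given. Superposition: Cmin = C₀·(f + f² + … + f^5).
≈ 6.573 × (0.1019 + 0.0104 + 0.0011 + 0.0001 + 0.0000) ≈ 6.573 × 0.1135 ≈ 0.746 mcg/mL.

0.7 mcg/mL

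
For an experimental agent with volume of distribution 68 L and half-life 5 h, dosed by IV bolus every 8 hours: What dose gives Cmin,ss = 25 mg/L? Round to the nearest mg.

τ/t½ = 8/5 ≈ 1.6, so f = (1/2)^(8/5) ≈ 0.329877.
Cmin,ss = (D/Vd)·f/(1−f), so D = Cmin,ss·Vd·(1−f)/f.
D = 25 × 68 × (1−f)/f ≈ 25 × 68 × 2.03143 ≈ 3453.43 mg.

3453 mg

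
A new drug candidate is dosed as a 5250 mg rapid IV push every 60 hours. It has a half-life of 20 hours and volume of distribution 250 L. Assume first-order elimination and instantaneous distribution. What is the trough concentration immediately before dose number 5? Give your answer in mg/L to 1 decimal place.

3.0 mg/L

f = (1/2)^(τ/t½) = (1/2)^(60/20) ≈ 0.1250.
C₀ = D/Vd = 5250/250 ≈ 21.000 mg/L.
Before the 5th dose, 4 doses have been given. Superposition: Cmin = C₀·(f + f² + … + f^4).
≈ 21.000 × (0.1250 + 0.0156 + 0.0020 + 0.0002) ≈ 21.000 × 0.1428 ≈ 2.999 mg/L.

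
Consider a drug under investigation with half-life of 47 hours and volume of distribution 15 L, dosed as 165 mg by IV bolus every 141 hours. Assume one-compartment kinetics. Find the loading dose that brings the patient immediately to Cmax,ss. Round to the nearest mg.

f = (1/2)^(141/47) ≈ 0.125000; accumulation ratio R = 1/(1−f) ≈ 1.14286.
Loading dose to hit Cmax,ss on first dose: D_load = D_maint·R ≈ 165 × 1.14286 ≈ 188.57 mg.

189 mg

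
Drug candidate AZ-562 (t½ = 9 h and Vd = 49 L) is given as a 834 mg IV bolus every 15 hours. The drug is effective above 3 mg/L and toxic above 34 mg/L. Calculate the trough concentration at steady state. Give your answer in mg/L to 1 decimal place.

7.8 mg/L

k = ln2/t½ = ln2/9 ≈ 0.077016 h⁻¹; fraction remaining f = e^(−kτ) = e^(−0.077016×15) ≈ 0.3150.
Single-dose peak C₀ = D/Vd = 834/49 ≈ 17.020 mg/L.
Steady-state trough Cmin,ss = C₀·f/(1−f) ≈ 17.020 × 0.3150/0.6850 ≈ 7.827 mg/L.
Trough 7.8 mg/L vs MEC 3 mg/L: adequate.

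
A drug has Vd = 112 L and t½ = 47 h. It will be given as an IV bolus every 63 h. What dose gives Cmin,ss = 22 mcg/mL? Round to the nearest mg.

τ/t½ = 63/47 ≈ 1.3404, so f = (1/2)^(63/47) ≈ 0.394904.
Cmin,ss = (D/Vd)·f/(1−f), so D = Cmin,ss·Vd·(1−f)/f.
D = 22 × 112 × (1−f)/f ≈ 22 × 112 × 1.53226 ≈ 3775.49 mg.

3775 mg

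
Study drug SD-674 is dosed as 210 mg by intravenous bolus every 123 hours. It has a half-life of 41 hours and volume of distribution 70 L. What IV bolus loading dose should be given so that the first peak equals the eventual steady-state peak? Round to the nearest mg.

f = (1/2)^(123/41) ≈ 0.125000; accumulation ratio R = 1/(1−f) ≈ 1.14286.
Loading dose to hit Cmax,ss on first dose: D_load = D_maint·R ≈ 210 × 1.14286 ≈ 240.00 mg.

240 mg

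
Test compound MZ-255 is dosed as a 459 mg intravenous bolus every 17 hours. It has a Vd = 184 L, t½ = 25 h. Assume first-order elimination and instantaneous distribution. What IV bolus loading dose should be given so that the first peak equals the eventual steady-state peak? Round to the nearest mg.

f = (1/2)^(17/25) ≈ 0.624165; accumulation ratio R = 1/(1−f) ≈ 2.66074.
Loading dose to hit Cmax,ss on first dose: D_load = D_maint·R ≈ 459 × 2.66074 ≈ 1221.28 mg.

1221 mg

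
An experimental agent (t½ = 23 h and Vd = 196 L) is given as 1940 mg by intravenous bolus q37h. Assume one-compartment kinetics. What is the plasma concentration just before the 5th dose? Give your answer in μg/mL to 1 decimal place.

4.8 μg/mL

f = (1/2)^(τ/t½) = (1/2)^(37/23) ≈ 0.3279.
C₀ = D/Vd = 1940/196 ≈ 9.898 μg/mL.
Before the 5th dose, 4 doses have been given. Superposition: Cmin = C₀·(f + f² + … + f^4).
≈ 9.898 × (0.3279 + 0.1075 + 0.0353 + 0.0116) ≈ 9.898 × 0.4823 ≈ 4.774 μg/mL.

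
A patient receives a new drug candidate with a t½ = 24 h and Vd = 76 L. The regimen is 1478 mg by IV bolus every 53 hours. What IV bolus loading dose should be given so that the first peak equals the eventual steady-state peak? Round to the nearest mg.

f = (1/2)^(53/24) ≈ 0.216384; accumulation ratio R = 1/(1−f) ≈ 1.27614.
Loading dose to hit Cmax,ss on first dose: D_load = D_maint·R ≈ 1478 × 1.27614 ≈ 1886.13 mg.

1886 mg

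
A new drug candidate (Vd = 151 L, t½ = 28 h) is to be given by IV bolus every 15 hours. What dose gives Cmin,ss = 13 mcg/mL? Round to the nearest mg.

883 mg

τ/t½ = 15/28 ≈ 0.53571, so f = (1/2)^(15/28) ≈ 0.689817.
Cmin,ss = (D/Vd)·f/(1−f), so D = Cmin,ss·Vd·(1−f)/f.
D = 13 × 151 × (1−f)/f ≈ 13 × 151 × 0.44966 ≈ 882.68 mg.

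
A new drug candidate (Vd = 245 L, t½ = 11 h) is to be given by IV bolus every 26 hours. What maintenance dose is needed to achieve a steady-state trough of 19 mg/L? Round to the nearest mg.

τ/t½ = 26/11 ≈ 2.3636, so f = (1/2)^(26/11) ≈ 0.194301.
Cmin,ss = (D/Vd)·f/(1−f), so D = Cmin,ss·Vd·(1−f)/f.
D = 19 × 245 × (1−f)/f ≈ 19 × 245 × 4.14665 ≈ 19302.66 mg.

19303 mg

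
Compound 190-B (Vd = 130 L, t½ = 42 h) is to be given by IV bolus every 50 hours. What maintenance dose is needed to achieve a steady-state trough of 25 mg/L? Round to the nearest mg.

τ/t½ = 50/42 ≈ 1.1905, so f = (1/2)^(50/42) ≈ 0.438158.
Cmin,ss = (D/Vd)·f/(1−f), so D = Cmin,ss·Vd·(1−f)/f.
D = 25 × 130 × (1−f)/f ≈ 25 × 130 × 1.28228 ≈ 4167.41 mg.

4167 mg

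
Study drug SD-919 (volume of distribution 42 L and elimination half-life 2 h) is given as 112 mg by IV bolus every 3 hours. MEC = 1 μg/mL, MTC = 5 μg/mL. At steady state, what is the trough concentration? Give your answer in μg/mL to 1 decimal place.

1.5 μg/mL

k = ln2/t½ = ln2/2 ≈ 0.346574 h⁻¹; fraction remaining f = e^(−kτ) = e^(−0.346574×3) ≈ 0.3536.
Each bolus raises the concentration by D/Vd = 112/42 ≈ 2.667 μg/mL.
Steady-state trough Cmin,ss = C₀·f/(1−f) ≈ 2.667 × 0.3536/0.6464 ≈ 1.459 μg/mL.
Trough 1.5 μg/mL vs MEC 1 μg/mL: adequate.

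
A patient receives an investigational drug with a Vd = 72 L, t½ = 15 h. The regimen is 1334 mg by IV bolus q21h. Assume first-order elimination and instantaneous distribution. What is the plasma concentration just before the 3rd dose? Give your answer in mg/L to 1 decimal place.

9.7 mg/L

f = (1/2)^(τ/t½) = (1/2)^(21/15) ≈ 0.3789.
C₀ = D/Vd = 1334/72 ≈ 18.528 mg/L.
Before the 3rd dose, 2 doses have been given. Superposition: Cmin = C₀·(f + f²).
≈ 18.528 × (0.3789 + 0.1436) ≈ 18.528 × 0.5225 ≈ 9.681 mg/L.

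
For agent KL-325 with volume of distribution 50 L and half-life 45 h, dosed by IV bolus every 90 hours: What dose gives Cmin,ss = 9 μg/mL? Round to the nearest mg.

1350 mg

τ/t½ = 90/45 ≈ 2, so f = (1/2)^(90/45) ≈ 0.250000.
Cmin,ss = (D/Vd)·f/(1−f), so D = Cmin,ss·Vd·(1−f)/f.
D = 9 × 50 × (1−f)/f ≈ 9 × 50 × 3.00000 ≈ 1350.00 mg.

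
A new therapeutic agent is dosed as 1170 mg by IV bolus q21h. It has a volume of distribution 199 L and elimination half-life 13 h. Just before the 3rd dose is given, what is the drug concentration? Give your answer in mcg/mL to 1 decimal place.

2.5 mcg/mL

f = (1/2)^(τ/t½) = (1/2)^(21/13) ≈ 0.3264.
C₀ = D/Vd = 1170/199 ≈ 5.879 mcg/mL.
Before the 3rd dose, 2 doses have been given. Superposition: Cmin = C₀·(f + f²).
≈ 5.879 × (0.3264 + 0.1065) ≈ 5.879 × 0.4329 ≈ 2.545 mcg/mL.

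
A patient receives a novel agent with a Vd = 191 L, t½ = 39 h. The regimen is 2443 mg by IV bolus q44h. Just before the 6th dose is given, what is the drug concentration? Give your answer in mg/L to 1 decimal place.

10.6 mg/L

f = (1/2)^(τ/t½) = (1/2)^(44/39) ≈ 0.4575.
C₀ = D/Vd = 2443/191 ≈ 12.791 mg/L.
Before the 6th dose, 5 doses have been given. Superposition: Cmin = C₀·(f + f² + … + f^5).
≈ 12.791 × (0.4575 + 0.2093 + 0.0958 + 0.0438 + 0.0200) ≈ 12.791 × 0.8264 ≈ 10.570 mg/L.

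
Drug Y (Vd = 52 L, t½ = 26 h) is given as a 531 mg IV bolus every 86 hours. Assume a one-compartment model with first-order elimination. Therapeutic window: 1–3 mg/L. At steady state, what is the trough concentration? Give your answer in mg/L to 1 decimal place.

τ/t½ = 86/26 ≈ 3.3077, so fraction remaining f = (1/2)^(86/26) ≈ 0.1010.
Accumulation ratio R = 1/(1 − f) ≈ 1/0.8990 ≈ 1.1123.
Single-dose peak C₀ = D/Vd = 531/52 ≈ 10.212 mg/L.
Cmax,ss = C₀/(1 − f) ≈ 10.212/0.8990 ≈ 11.359 mg/L.
Steady-state trough Cmin,ss = Cmax,ss·f ≈ 11.359 × 0.1010 ≈ 1.147 mg/L.
Trough 1.1 mg/L vs MEC 1 mg/L: adequate.

1.1 mg/L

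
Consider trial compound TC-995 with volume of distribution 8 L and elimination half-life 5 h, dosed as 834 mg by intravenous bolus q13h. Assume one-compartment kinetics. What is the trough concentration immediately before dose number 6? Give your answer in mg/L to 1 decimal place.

f = (1/2)^(τ/t½) = (1/2)^(13/5) ≈ 0.1649.
C₀ = D/Vd = 834/8 ≈ 104.250 mg/L.
Before the 6th dose, 5 doses have been given. Superposition: Cmin = C₀·(f + f² + … + f^5).
≈ 104.250 × (0.1649 + 0.0272 + 0.0045 + 0.0007 + 0.0001) ≈ 104.250 × 0.1974 ≈ 20.579 mg/L.

20.6 mg/L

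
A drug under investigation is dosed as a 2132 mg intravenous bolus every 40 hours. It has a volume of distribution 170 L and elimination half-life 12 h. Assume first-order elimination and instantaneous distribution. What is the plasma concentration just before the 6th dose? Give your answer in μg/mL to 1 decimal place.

1.4 μg/mL

f = (1/2)^(τ/t½) = (1/2)^(40/12) ≈ 0.0992.
C₀ = D/Vd = 2132/170 ≈ 12.541 μg/mL.
Before the 6th dose, 5 doses have been given. Superposition: Cmin = C₀·(f + f² + … + f^5).
≈ 12.541 × (0.0992 + 0.0098 + 0.0010 + 0.0001 + 0.0000) ≈ 12.541 × 0.1101 ≈ 1.381 μg/mL.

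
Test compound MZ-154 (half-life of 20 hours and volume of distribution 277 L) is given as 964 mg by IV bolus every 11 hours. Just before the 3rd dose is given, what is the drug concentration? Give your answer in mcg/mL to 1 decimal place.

f = (1/2)^(τ/t½) = (1/2)^(11/20) ≈ 0.6830.
C₀ = D/Vd = 964/277 ≈ 3.480 mcg/mL.
Before the 3rd dose, 2 doses have been given. Superposition: Cmin = C₀·(f + f²).
≈ 3.480 × (0.6830 + 0.4665) ≈ 3.480 × 1.1495 ≈ 4.000 mcg/mL.

4.0 mcg/mL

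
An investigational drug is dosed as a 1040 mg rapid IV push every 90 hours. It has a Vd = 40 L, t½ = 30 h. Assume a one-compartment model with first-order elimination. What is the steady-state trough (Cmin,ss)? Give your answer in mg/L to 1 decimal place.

τ = 90 h = 3 half-lives, so f = (1/2)^3 = 0.125.
Accumulation ratio R = 1/(1 − f) = 1/0.875 = 8/7.
Single-dose peak C₀ = D/Vd = 1040/40 = 26 mg/L.
Steady-state peak Cmax,ss = C₀·R = 26 × 8/7 ≈ 29.714 mg/L.
Steady-state trough Cmin,ss = Cmax,ss·f ≈ 29.714 × 0.125 ≈ 3.714 mg/L.

3.7 mg/L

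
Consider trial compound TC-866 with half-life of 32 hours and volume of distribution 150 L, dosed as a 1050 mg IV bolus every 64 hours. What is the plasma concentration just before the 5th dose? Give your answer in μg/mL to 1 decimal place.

f = (1/2)^(τ/t½) = (1/2)^(64/32) ≈ 0.2500.
C₀ = D/Vd = 1050/150 ≈ 7.000 μg/mL.
Before the 5th dose, 4 doses have been given. Superposition: Cmin = C₀·(f + f² + … + f^4).
≈ 7.000 × (0.2500 + 0.0625 + 0.0156 + 0.0039) ≈ 7.000 × 0.3320 ≈ 2.324 μg/mL.

2.3 μg/mL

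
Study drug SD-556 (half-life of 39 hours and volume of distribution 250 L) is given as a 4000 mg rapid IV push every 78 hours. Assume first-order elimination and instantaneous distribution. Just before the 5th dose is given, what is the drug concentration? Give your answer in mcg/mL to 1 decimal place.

f = (1/2)^(τ/t½) = (1/2)^(78/39) ≈ 0.2500.
C₀ = D/Vd = 4000/250 ≈ 16.000 mcg/mL.
Before the 5th dose, 4 doses have been given. Superposition: Cmin = C₀·(f + f² + … + f^4).
≈ 16.000 × (0.2500 + 0.0625 + 0.0156 + 0.0039) ≈ 16.000 × 0.3320 ≈ 5.312 mcg/mL.

5.3 mcg/mL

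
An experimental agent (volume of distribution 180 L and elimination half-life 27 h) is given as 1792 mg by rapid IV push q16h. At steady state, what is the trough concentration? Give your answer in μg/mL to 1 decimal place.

τ/t½ = 16/27 ≈ 0.59259, so fraction remaining f = (1/2)^(16/27) ≈ 0.6632.
Single-dose peak C₀ = D/Vd = 1792/180 ≈ 9.956 μg/mL.
Steady-state trough Cmin,ss = C₀·f/(1−f) ≈ 9.956 × 0.6632/0.3368 ≈ 19.605 μg/mL.

19.6 μg/mL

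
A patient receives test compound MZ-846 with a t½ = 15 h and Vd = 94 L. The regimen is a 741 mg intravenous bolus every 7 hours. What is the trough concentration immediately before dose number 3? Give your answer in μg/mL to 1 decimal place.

f = (1/2)^(τ/t½) = (1/2)^(7/15) ≈ 0.7236.
C₀ = D/Vd = 741/94 ≈ 7.883 μg/mL.
Before the 3rd dose, 2 doses have been given. Superposition: Cmin = C₀·(f + f²).
≈ 7.883 × (0.7236 + 0.5236) ≈ 7.883 × 1.2472 ≈ 9.832 μg/mL.

9.8 μg/mL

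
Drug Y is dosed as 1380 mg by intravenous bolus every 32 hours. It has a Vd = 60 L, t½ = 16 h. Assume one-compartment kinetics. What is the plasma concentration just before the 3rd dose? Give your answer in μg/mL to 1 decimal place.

f = (1/2)^(τ/t½) = (1/2)^(32/16) ≈ 0.2500.
C₀ = D/Vd = 1380/60 ≈ 23.000 μg/mL.
Before the 3rd dose, 2 doses have been given. Superposition: Cmin = C₀·(f + f²).
≈ 23.000 × (0.2500 + 0.0625) ≈ 23.000 × 0.3125 ≈ 7.188 μg/mL.

7.2 μg/mL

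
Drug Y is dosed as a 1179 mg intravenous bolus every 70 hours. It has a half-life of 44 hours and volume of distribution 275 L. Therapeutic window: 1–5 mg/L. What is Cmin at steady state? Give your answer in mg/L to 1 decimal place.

k = ln2/t½ = ln2/44 ≈ 0.015753 h⁻¹; fraction remaining f = e^(−kτ) = e^(−0.015753×70) ≈ 0.3320.
Each bolus raises the concentration by D/Vd = 1179/275 ≈ 4.287 mg/L.
Steady-state trough Cmin,ss = C₀·f/(1−f) ≈ 4.287 × 0.3320/0.6680 ≈ 2.131 mg/L.
Trough 2.1 mg/L vs MEC 1 mg/L: adequate.

2.1 mg/L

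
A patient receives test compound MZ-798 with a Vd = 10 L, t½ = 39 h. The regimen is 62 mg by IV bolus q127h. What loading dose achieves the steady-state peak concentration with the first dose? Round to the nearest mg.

69 mg

f = (1/2)^(127/39) ≈ 0.104646; accumulation ratio R = 1/(1−f) ≈ 1.11688.
Loading dose to hit Cmax,ss on first dose: D_load = D_maint·R ≈ 62 × 1.11688 ≈ 69.25 mg.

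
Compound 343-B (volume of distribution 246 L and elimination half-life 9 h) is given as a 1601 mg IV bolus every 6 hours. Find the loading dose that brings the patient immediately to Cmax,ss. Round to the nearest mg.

4327 mg

f = (1/2)^(6/9) ≈ 0.629961; accumulation ratio R = 1/(1−f) ≈ 2.70242.
Loading dose to hit Cmax,ss on first dose: D_load = D_maint·R ≈ 1601 × 2.70242 ≈ 4326.57 mg.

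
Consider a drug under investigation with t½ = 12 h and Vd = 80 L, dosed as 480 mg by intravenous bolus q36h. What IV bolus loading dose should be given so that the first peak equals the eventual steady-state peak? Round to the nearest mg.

f = (1/2)^(36/12) ≈ 0.125000; accumulation ratio R = 1/(1−f) ≈ 1.14286.
Loading dose to hit Cmax,ss on first dose: D_load = D_maint·R ≈ 480 × 1.14286 ≈ 548.57 mg.

549 mg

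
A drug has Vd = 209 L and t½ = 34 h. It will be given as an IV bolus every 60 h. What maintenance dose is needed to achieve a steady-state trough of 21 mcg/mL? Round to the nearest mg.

τ/t½ = 60/34 ≈ 1.7647, so f = (1/2)^(60/34) ≈ 0.294287.
Cmin,ss = (D/Vd)·f/(1−f), so D = Cmin,ss·Vd·(1−f)/f.
D = 21 × 209 × (1−f)/f ≈ 21 × 209 × 2.39804 ≈ 10525.00 mg.

10525 mg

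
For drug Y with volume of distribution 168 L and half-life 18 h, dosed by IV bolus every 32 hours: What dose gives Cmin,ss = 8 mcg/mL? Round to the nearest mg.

3265 mg

τ/t½ = 32/18 ≈ 1.7778, so f = (1/2)^(32/18) ≈ 0.291632.
Cmin,ss = (D/Vd)·f/(1−f), so D = Cmin,ss·Vd·(1−f)/f.
D = 8 × 168 × (1−f)/f ≈ 8 × 168 × 2.42898 ≈ 3264.55 mg.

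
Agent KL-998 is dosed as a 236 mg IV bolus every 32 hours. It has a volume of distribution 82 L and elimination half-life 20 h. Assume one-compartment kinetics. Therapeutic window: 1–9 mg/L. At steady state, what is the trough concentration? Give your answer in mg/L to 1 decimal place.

τ/t½ = 32/20 ≈ 1.6, so fraction remaining f = (1/2)^(32/20) ≈ 0.3299.
Single-dose peak C₀ = D/Vd = 236/82 ≈ 2.878 mg/L.
Steady-state trough Cmin,ss = C₀·f/(1−f) ≈ 2.878 × 0.3299/0.6701 ≈ 1.417 mg/L.
Trough 1.4 mg/L vs MEC 1 mg/L: adequate.

1.4 mg/L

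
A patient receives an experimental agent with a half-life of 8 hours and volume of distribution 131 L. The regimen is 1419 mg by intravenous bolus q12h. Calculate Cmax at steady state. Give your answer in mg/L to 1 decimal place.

Over one 12-h interval, 12/8 ≈ 1.5 half-lives elapse, leaving f ≈ 0.3536 of each dose.
Accumulation ratio R = 1/(1 − f) ≈ 1/0.6464 ≈ 1.5470.
Single-dose peak C₀ = D/Vd = 1419/131 ≈ 10.832 mg/L.
Steady-state peak Cmax,ss = C₀·R ≈ 10.832 × 1.5470 ≈ 16.757 mg/L.

16.8 mg/L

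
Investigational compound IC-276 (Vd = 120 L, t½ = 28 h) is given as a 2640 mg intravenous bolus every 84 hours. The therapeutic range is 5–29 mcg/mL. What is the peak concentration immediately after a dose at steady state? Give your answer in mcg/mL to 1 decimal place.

25.1 mcg/mL

The dosing interval is 3 half-lives, so f = 2^(−3) = 0.125.
At steady state, R = 1/(1 − 0.125) = 8/7.
Single-dose peak C₀ = D/Vd = 2640/120 = 22 mcg/mL.
Steady-state peak Cmax,ss = C₀·R = 22 × 8/7 ≈ 25.143 mcg/mL.
Peak 25.1 mcg/mL vs MTC 29 mcg/mL: below toxic threshold.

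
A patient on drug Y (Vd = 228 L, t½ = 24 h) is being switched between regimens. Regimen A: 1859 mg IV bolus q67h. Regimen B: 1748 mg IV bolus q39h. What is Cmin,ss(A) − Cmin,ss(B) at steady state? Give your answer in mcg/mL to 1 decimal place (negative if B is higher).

Regimen A: f = (1/2)^(67/24) ≈ 0.1444; Cmin,ss = (1859/228)·f/(1−f) ≈ 1.376 mcg/mL.
Regimen B: f = (1/2)^(39/24) ≈ 0.3242; Cmin,ss = (1748/228)·f/(1−f) ≈ 3.678 mcg/mL.
Difference ≈ 1.376 − 3.678 ≈ -2.302 mcg/mL.

-2.3 mcg/mL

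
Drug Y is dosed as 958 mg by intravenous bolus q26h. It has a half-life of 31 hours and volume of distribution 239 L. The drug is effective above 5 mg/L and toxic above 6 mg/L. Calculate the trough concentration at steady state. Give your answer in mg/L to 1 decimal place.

τ/t½ = 26/31 ≈ 0.83871, so fraction remaining f = (1/2)^(26/31) ≈ 0.5591.
Each bolus raises the concentration by D/Vd = 958/239 ≈ 4.008 mg/L.
Steady-state trough Cmin,ss = C₀·f/(1−f) ≈ 4.008 × 0.5591/0.4409 ≈ 5.082 mg/L.
Trough 5.1 mg/L vs MEC 5 mg/L: adequate.

5.1 mg/L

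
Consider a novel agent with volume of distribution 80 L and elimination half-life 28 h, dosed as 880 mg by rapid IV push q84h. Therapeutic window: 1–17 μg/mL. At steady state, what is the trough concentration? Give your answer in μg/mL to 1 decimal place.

τ = 84 h = 3 half-lives, so f = (1/2)^3 = 0.125.
Accumulation ratio R = 1/(1 − f) = 1/0.875 = 8/7.
Single-dose peak C₀ = D/Vd = 880/80 = 11 μg/mL.
Steady-state peak Cmax,ss = C₀·R = 11 × 8/7 ≈ 12.571 μg/mL.
Steady-state trough Cmin,ss = Cmax,ss·f ≈ 12.571 × 0.125 ≈ 1.571 μg/mL.
Trough 1.6 μg/mL vs MEC 1 μg/mL: adequate.

1.6 μg/mL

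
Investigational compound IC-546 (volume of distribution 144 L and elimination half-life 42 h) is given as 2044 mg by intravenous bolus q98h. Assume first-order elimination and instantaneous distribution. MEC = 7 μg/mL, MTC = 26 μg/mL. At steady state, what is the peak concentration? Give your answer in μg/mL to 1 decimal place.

17.7 μg/mL

k = ln2/t½ = ln2/42 ≈ 0.016504 h⁻¹; fraction remaining f = e^(−kτ) = e^(−0.016504×98) ≈ 0.1984.
At steady state, accumulation factor R = 1/(1 − e^(−kτ)) ≈ 1.2475.
Single-dose peak C₀ = D/Vd = 2044/144 ≈ 14.194 μg/mL.
Cmax,ss = C₀/(1 − f) ≈ 14.194/0.8016 ≈ 17.707 μg/mL.
Peak 17.7 μg/mL vs MTC 26 μg/mL: below toxic threshold.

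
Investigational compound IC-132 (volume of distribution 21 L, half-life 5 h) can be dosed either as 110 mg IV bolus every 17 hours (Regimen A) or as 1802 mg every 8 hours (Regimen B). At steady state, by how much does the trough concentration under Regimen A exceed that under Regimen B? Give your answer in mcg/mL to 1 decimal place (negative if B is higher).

Regimen A: f = (1/2)^(17/5) ≈ 0.0947; Cmin,ss = (110/21)·f/(1−f) ≈ 0.548 mcg/mL.
Regimen B: f = (1/2)^(8/5) ≈ 0.3299; Cmin,ss = (1802/21)·f/(1−f) ≈ 42.245 mcg/mL.
Difference ≈ 0.548 − 42.245 ≈ -41.697 mcg/mL.

-41.7 mcg/mL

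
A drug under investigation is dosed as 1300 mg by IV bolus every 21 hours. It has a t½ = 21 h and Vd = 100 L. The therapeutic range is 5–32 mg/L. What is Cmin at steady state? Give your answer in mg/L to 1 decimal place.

13.0 mg/L

The dosing interval is 1 half-life, so f = 2^(−1) = 0.5.
Accumulation ratio R = 1/(1 − f) = 1/0.5 = 2/1.
Single-dose peak C₀ = D/Vd = 1300/100 = 13 mg/L.
Steady-state peak Cmax,ss = C₀·R = 13 × 2/1 ≈ 26.000 mg/L.
Steady-state trough Cmin,ss = Cmax,ss·f ≈ 26.000 × 0.5 ≈ 13.000 mg/L.
Trough 13.0 mg/L vs MEC 5 mg/L: adequate.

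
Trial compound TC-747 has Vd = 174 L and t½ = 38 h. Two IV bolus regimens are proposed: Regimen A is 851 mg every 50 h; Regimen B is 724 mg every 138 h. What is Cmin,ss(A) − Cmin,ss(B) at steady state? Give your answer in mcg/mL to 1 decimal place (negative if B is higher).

Regimen A: f = (1/2)^(50/38) ≈ 0.4017; Cmin,ss = (851/174)·f/(1−f) ≈ 3.284 mcg/mL.
Regimen B: f = (1/2)^(138/38) ≈ 0.0807; Cmin,ss = (724/174)·f/(1−f) ≈ 0.365 mcg/mL.
Difference ≈ 3.284 − 0.365 ≈ 2.919 mcg/mL.

2.9 mcg/mL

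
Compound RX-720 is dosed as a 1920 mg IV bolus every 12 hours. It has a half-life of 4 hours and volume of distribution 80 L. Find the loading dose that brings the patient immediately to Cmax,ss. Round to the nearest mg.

f = (1/2)^(12/4) ≈ 0.125000; accumulation ratio R = 1/(1−f) ≈ 1.14286.
Loading dose to hit Cmax,ss on first dose: D_load = D_maint·R ≈ 1920 × 1.14286 ≈ 2194.29 mg.

2194 mg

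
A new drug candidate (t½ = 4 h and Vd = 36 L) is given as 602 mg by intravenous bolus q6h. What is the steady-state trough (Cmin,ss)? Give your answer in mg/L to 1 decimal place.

9.1 mg/L

k = ln2/t½ = ln2/4 ≈ 0.173287 h⁻¹; fraction remaining f = e^(−kτ) = e^(−0.173287×6) ≈ 0.3536.
Each bolus raises the concentration by D/Vd = 602/36 ≈ 16.722 mg/L.
Steady-state trough Cmin,ss = C₀·f/(1−f) ≈ 16.722 × 0.3536/0.6464 ≈ 9.147 mg/L.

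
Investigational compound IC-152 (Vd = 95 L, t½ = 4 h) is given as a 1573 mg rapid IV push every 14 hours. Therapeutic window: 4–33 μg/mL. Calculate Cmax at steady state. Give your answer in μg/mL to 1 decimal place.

18.2 μg/mL

k = ln2/t½ = ln2/4 ≈ 0.173287 h⁻¹; fraction remaining f = e^(−kτ) = e^(−0.173287×14) ≈ 0.0884.
At steady state, accumulation factor R = 1/(1 − e^(−kτ)) ≈ 1.0970.
Single-dose peak C₀ = D/Vd = 1573/95 ≈ 16.558 μg/mL.
Steady-state peak Cmax,ss = C₀·R ≈ 16.558 × 1.0970 ≈ 18.164 μg/mL.
Peak 18.2 μg/mL vs MTC 33 μg/mL: below toxic threshold.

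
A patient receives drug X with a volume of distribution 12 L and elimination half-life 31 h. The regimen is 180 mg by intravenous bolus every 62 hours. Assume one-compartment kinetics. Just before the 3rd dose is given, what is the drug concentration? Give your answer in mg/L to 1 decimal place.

f = (1/2)^(τ/t½) = (1/2)^(62/31) ≈ 0.2500.
C₀ = D/Vd = 180/12 ≈ 15.000 mg/L.
Before the 3rd dose, 2 doses have been given. Superposition: Cmin = C₀·(f + f²).
≈ 15.000 × (0.2500 + 0.0625) ≈ 15.000 × 0.3125 ≈ 4.688 mg/L.

4.7 mg/L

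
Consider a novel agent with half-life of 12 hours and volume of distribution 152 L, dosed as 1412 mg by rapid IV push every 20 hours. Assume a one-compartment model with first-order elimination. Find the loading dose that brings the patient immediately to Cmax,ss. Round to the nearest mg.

f = (1/2)^(20/12) ≈ 0.314980; accumulation ratio R = 1/(1−f) ≈ 1.45981.
Loading dose to hit Cmax,ss on first dose: D_load = D_maint·R ≈ 1412 × 1.45981 ≈ 2061.25 mg.

2061 mg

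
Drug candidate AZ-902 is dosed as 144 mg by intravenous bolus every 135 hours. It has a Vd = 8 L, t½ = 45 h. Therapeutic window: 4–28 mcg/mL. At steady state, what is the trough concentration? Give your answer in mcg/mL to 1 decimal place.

2.6 mcg/mL

τ = 135 h = 3 half-lives, so f = (1/2)^3 = 0.125.
At steady state, R = 1/(1 − 0.125) = 8/7.
Single-dose peak C₀ = D/Vd = 144/8 = 18 mcg/mL.
Steady-state peak Cmax,ss = C₀·R = 18 × 8/7 ≈ 20.571 mcg/mL.
Steady-state trough Cmin,ss = Cmax,ss·f ≈ 20.571 × 0.125 ≈ 2.571 mcg/mL.
Trough 2.6 mcg/mL vs MEC 4 mcg/mL: subtherapeutic.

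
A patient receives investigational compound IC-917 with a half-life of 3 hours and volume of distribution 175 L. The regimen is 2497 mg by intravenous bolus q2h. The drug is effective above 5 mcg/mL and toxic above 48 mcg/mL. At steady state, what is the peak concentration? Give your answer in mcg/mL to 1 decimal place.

Over one 2-h interval, 2/3 ≈ 0.66667 half-lives elapse, leaving f ≈ 0.6300 of each dose.
Accumulation ratio R = 1/(1 − f) ≈ 1/0.3700 ≈ 2.7027.
Each bolus raises the concentration by D/Vd = 2497/175 ≈ 14.269 mcg/mL.
Steady-state peak Cmax,ss = C₀·R ≈ 14.269 × 2.7027 ≈ 38.565 mcg/mL.
Peak 38.6 mcg/mL vs MTC 48 mcg/mL: below toxic threshold.

38.6 mcg/mL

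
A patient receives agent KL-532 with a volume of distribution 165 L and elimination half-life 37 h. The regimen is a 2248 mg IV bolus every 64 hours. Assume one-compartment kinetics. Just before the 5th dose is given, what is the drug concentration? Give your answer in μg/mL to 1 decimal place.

5.8 μg/mL

f = (1/2)^(τ/t½) = (1/2)^(64/37) ≈ 0.3015.
C₀ = D/Vd = 2248/165 ≈ 13.624 μg/mL.
Before the 5th dose, 4 doses have been given. Superposition: Cmin = C₀·(f + f² + … + f^4).
≈ 13.624 × (0.3015 + 0.0909 + 0.0274 + 0.0083) ≈ 13.624 × 0.4281 ≈ 5.832 μg/mL.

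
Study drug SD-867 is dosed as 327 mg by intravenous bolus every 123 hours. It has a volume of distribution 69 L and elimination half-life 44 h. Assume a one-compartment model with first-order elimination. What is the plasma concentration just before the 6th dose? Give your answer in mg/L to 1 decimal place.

f = (1/2)^(τ/t½) = (1/2)^(123/44) ≈ 0.1440.
C₀ = D/Vd = 327/69 ≈ 4.739 mg/L.
Before the 6th dose, 5 doses have been given. Superposition: Cmin = C₀·(f + f² + … + f^5).
≈ 4.739 × (0.1440 + 0.0207 + 0.0030 + 0.0004 + 0.0001) ≈ 4.739 × 0.1682 ≈ 0.797 mg/L.

0.8 mg/L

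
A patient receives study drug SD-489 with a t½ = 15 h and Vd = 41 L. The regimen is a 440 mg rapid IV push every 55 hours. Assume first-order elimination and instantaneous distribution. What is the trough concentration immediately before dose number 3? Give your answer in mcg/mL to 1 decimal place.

0.9 mcg/mL

f = (1/2)^(τ/t½) = (1/2)^(55/15) ≈ 0.0787.
C₀ = D/Vd = 440/41 ≈ 10.732 mcg/mL.
Before the 3rd dose, 2 doses have been given. Superposition: Cmin = C₀·(f + f²).
≈ 10.732 × (0.0787 + 0.0062) ≈ 10.732 × 0.0849 ≈ 0.911 mcg/mL.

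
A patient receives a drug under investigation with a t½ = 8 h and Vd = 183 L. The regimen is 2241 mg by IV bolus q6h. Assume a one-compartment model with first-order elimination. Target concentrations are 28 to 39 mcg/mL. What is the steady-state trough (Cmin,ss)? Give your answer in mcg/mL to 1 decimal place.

τ/t½ = 6/8 ≈ 0.75, so fraction remaining f = (1/2)^(6/8) ≈ 0.5946.
Accumulation ratio R = 1/(1 − f) ≈ 1/0.4054 ≈ 2.4667.
Each bolus raises the concentration by D/Vd = 2241/183 ≈ 12.246 mcg/mL.
Cmax,ss = C₀/(1 − f) ≈ 12.246/0.4054 ≈ 30.207 mcg/mL.
Steady-state trough Cmin,ss = Cmax,ss·f ≈ 30.207 × 0.5946 ≈ 17.961 mcg/mL.
Trough 18.0 mcg/mL vs MEC 28 mcg/mL: subtherapeutic.

18.0 mcg/mL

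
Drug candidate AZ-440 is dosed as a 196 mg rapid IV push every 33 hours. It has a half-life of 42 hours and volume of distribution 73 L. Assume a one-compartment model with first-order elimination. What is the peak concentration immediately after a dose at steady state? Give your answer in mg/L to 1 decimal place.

6.4 mg/L

k = ln2/t½ = ln2/42 ≈ 0.016504 h⁻¹; fraction remaining f = e^(−kτ) = e^(−0.016504×33) ≈ 0.5801.
At steady state, accumulation factor R = 1/(1 − e^(−kτ)) ≈ 2.3815.
Each bolus raises the concentration by D/Vd = 196/73 ≈ 2.685 mg/L.
Steady-state peak Cmax,ss = C₀·R ≈ 2.685 × 2.3815 ≈ 6.394 mg/L.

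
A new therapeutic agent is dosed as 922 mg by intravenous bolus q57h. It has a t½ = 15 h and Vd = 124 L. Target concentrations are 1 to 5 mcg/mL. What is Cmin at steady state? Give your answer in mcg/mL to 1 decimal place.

0.6 mcg/mL

τ/t½ = 57/15 ≈ 3.8, so fraction remaining f = (1/2)^(57/15) ≈ 0.0718.
At steady state, accumulation factor R = 1/(1 − e^(−kτ)) ≈ 1.0774.
Each bolus raises the concentration by D/Vd = 922/124 ≈ 7.435 mcg/mL.
Steady-state peak Cmax,ss = C₀·R ≈ 7.435 × 1.0774 ≈ 8.010 mcg/mL.
Steady-state trough Cmin,ss = Cmax,ss·f ≈ 8.010 × 0.0718 ≈ 0.575 mcg/mL.
Trough 0.6 mcg/mL vs MEC 1 mcg/mL: subtherapeutic.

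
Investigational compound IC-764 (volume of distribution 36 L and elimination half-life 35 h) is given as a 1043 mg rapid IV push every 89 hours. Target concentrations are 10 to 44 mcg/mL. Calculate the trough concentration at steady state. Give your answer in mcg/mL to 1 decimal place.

6.0 mcg/mL

k = ln2/t½ = ln2/35 ≈ 0.019804 h⁻¹; fraction remaining f = e^(−kτ) = e^(−0.019804×89) ≈ 0.1716.
Accumulation ratio R = 1/(1 − f) ≈ 1/0.8284 ≈ 1.2071.
Each bolus raises the concentration by D/Vd = 1043/36 ≈ 28.972 mcg/mL.
Cmax,ss = C₀/(1 − f) ≈ 28.972/0.8284 ≈ 34.973 mcg/mL.
One interval later, Cmin,ss = Cmax,ss·e^(−kτ) ≈ 34.973 × 0.1716 ≈ 6.001 mcg/mL.
Trough 6.0 mcg/mL vs MEC 10 mcg/mL: subtherapeutic.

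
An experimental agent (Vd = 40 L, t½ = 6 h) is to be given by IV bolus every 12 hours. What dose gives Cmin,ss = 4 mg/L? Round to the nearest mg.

τ/t½ = 12/6 ≈ 2, so f = (1/2)^(12/6) ≈ 0.250000.
Cmin,ss = (D/Vd)·f/(1−f), so D = Cmin,ss·Vd·(1−f)/f.
D = 4 × 40 × (1−f)/f ≈ 4 × 40 × 3.00000 ≈ 480.00 mg.

480 mg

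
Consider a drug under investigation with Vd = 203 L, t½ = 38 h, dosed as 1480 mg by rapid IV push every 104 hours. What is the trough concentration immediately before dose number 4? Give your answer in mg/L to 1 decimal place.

1.3 mg/L

f = (1/2)^(τ/t½) = (1/2)^(104/38) ≈ 0.1500.
C₀ = D/Vd = 1480/203 ≈ 7.291 mg/L.
Before the 4th dose, 3 doses have been given. Superposition: Cmin = C₀·(f + f² + … + f^3).
≈ 7.291 × (0.1500 + 0.0225 + 0.0034) ≈ 7.291 × 0.1759 ≈ 1.282 mg/L.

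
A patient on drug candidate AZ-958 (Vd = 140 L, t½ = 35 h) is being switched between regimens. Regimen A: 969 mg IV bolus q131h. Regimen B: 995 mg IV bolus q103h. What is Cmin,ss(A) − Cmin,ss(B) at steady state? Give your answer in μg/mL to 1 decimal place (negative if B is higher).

-0.5 μg/mL

Regimen A: f = (1/2)^(131/35) ≈ 0.0747; Cmin,ss = (969/140)·f/(1−f) ≈ 0.559 μg/mL.
Regimen B: f = (1/2)^(103/35) ≈ 0.1301; Cmin,ss = (995/140)·f/(1−f) ≈ 1.063 μg/mL.
Difference ≈ 0.559 − 1.063 ≈ -0.504 μg/mL.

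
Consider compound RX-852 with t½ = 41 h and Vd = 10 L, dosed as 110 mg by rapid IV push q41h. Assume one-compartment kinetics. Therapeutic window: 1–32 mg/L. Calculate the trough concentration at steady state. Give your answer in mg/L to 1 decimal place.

11.0 mg/L

τ = 41 h = 1 half-life, so f = (1/2)^1 = 0.5.
At steady state, R = 1/(1 − 0.5) = 2/1.
Single-dose peak C₀ = D/Vd = 110/10 = 11 mg/L.
Steady-state peak Cmax,ss = C₀·R = 11 × 2/1 ≈ 22.000 mg/L.
Steady-state trough Cmin,ss = Cmax,ss·f ≈ 22.000 × 0.5 ≈ 11.000 mg/L.
Trough 11.0 mg/L vs MEC 1 mg/L: adequate.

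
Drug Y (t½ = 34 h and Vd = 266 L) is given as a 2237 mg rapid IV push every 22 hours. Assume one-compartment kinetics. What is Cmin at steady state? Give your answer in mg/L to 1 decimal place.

k = ln2/t½ = ln2/34 ≈ 0.020387 h⁻¹; fraction remaining f = e^(−kτ) = e^(−0.020387×22) ≈ 0.6386.
Accumulation ratio R = 1/(1 − f) ≈ 1/0.3614 ≈ 2.7670.
Each bolus raises the concentration by D/Vd = 2237/266 ≈ 8.410 mg/L.
Steady-state peak Cmax,ss = C₀·R ≈ 8.410 × 2.7670 ≈ 23.270 mg/L.
One interval later, Cmin,ss = Cmax,ss·e^(−kτ) ≈ 23.270 × 0.6386 ≈ 14.860 mg/L.

14.9 mg/L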